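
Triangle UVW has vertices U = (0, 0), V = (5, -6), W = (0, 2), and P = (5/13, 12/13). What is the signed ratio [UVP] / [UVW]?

[UVW] = ½·(0·(-6−2) + 5·(2−0) + 0·(0−(-6))) = ½·(0 + 10 + 0) = 5.
[UVP] = ½·(0·(-6−(12/13)) + 5·(12/13−0) + (5/13)·(0−(-6))) = ½·(0 + 60/13 + 30/13) = 45/13, so the ratio is (45/13)/5 = 9/13.

9/13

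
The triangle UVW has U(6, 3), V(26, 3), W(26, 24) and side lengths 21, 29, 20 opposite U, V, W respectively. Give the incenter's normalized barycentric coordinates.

The incenter has barycentric coordinates proportional to the opposite side lengths: (21 : 29 : 20).
Normalizing by 21+29+20 = 70 gives (3/10, 29/70, 2/7).

(3/10, 29/70, 2/7)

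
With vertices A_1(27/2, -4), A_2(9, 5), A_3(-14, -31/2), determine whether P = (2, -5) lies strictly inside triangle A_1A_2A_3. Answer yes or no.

Barycentric coordinates of P: (346/1197, 419/1197, 48/133).
The three coordinates are positive, positive, positive; a point is interior exactly when all three are positive.

yes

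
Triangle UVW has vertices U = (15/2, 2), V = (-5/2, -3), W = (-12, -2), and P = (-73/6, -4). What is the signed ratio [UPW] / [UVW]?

2/3

[UVW] = ½·((15/2)·(-3−(-2)) + (-5/2)·(-2−2) + (-12)·(2−(-3))) = ½·(-15/2 + 10 − 60) = -115/4.
[UPW] = ½·((15/2)·(-4−(-2)) + (-73/6)·(-2−2) + (-12)·(2−(-4))) = ½·(-15 + 146/3 − 72) = -115/6, so the ratio is (-115/6)/(-115/4) = 2/3.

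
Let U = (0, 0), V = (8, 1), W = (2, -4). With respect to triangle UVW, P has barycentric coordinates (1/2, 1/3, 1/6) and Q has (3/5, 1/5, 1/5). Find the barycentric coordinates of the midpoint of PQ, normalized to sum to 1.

(11/20, 4/15, 11/60)

Since both coordinate triples sum to 1, the midpoint's barycentrics are the componentwise average.
(1/2+3/5)/2 = 11/20; similarly 4/15 and 11/60.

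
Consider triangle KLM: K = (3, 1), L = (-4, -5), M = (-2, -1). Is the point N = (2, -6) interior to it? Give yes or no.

Barycentric coordinates of N: (13/8, 33/16, -43/16).
The three coordinates are positive, positive, negative; a point is interior exactly when all three are positive.

no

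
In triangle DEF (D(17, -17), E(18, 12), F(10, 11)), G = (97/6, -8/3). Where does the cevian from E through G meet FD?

(61/4, -10)

Barycentric coordinates of G with respect to DEF: (1/2, 1/3, 1/6).
On side FD the E-coordinate is zero; dropping G's E-weight 1/3 and renormalizing the remaining 1/6 : 1/2 gives weights 1/4, 3/4 on F, D.
H = (1/4)·(10, 11) + (3/4)·(17, -17) = (61/4, -10).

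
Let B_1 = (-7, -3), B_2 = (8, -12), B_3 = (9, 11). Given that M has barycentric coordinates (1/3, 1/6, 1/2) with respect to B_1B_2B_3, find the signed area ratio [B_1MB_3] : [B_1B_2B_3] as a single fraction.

The signed ratio [B_1MB_3]/[B_1B_2B_3] equals the barycentric coordinate of M at vertex B_2, which is 1/6.

1/6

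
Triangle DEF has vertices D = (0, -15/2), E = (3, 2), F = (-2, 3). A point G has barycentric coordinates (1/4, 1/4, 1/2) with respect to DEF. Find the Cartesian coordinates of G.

(-1/4, 1/8)

G = (1/4)·D + (1/4)·E + (1/2)·F.
x-coordinate: (1/4)·0 + (1/4)·3 + (1/2)·(-2) = -1/4.
y-coordinate: (1/4)·(-15/2) + (1/4)·2 + (1/2)·3 = 1/8.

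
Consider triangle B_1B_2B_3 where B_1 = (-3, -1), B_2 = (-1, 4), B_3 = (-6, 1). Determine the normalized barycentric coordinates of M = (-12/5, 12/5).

Signed area of the reference triangle: [B_1B_2B_3] = ½·((-3)·(4−1) + (-1)·(1−(-1)) + (-6)·(-1−4)) = ½·(-9 − 2 + 30) = 19/2.
[MB_2B_3] = ½·((-12/5)·(4−1) + (-1)·(1−(12/5)) + (-6)·(12/5−4)) = ½·(-36/5 + 7/5 + 48/5) = 19/10, so the B_1-coordinate is (19/10)/(19/2) = 1/5.
[B_1MB_3] = ½·((-3)·(12/5−1) + (-12/5)·(1−(-1)) + (-6)·(-1−(12/5))) = ½·(-21/5 − 24/5 + 102/5) = 57/10, so the B_2-coordinate is 3/5.
[B_1B_2M] = ½·((-3)·(4−(12/5)) + (-1)·(12/5−(-1)) + (-12/5)·(-1−4)) = ½·(-24/5 − 17/5 + 12) = 19/10, so the B_3-coordinate is 1/5.
Check: 1/5 + 3/5 + 1/5 = 1.

(1/5, 3/5, 1/5)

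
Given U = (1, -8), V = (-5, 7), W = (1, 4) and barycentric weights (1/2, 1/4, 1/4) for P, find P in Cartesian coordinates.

P = (1/2)·U + (1/4)·V + (1/4)·W.
x-coordinate: (1/2)·1 + (1/4)·(-5) + (1/4)·1 = -1/2.
y-coordinate: (1/2)·(-8) + (1/4)·7 + (1/4)·4 = -5/4.

(-1/2, -5/4)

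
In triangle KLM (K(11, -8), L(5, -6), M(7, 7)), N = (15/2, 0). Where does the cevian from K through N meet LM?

(19/3, 8/3)

Barycentric coordinates of N with respect to KLM: (1/4, 1/4, 1/2).
On side LM the K-coordinate is zero; dropping N's K-weight 1/4 and renormalizing the remaining 1/4 : 1/2 gives weights 1/3, 2/3 on L, M.
J = (1/3)·(5, -6) + (2/3)·(7, 7) = (19/3, 8/3).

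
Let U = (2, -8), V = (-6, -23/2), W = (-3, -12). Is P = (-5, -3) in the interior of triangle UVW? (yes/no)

Barycentric coordinates of P: (52/29, 106/29, -129/29).
The three coordinates are positive, positive, negative; a point is interior exactly when all three are positive.

no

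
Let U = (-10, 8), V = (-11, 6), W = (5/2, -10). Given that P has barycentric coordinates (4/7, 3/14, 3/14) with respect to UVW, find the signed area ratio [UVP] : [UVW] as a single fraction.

The signed ratio [UVP]/[UVW] equals the barycentric coordinate of P at vertex W, which is 3/14.

3/14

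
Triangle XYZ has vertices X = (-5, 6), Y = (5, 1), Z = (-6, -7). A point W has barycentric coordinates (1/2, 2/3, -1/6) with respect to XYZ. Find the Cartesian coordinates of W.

W = (1/2)·X + (2/3)·Y + (-1/6)·Z.
x-coordinate: (1/2)·(-5) + (2/3)·5 + (-1/6)·(-6) = 11/6.
y-coordinate: (1/2)·6 + (2/3)·1 + (-1/6)·(-7) = 29/6.

(11/6, 29/6)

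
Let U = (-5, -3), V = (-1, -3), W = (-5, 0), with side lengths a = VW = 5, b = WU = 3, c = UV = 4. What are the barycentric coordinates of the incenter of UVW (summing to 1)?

(5/12, 1/4, 1/3)

The incenter has barycentric coordinates proportional to the opposite side lengths: (5 : 3 : 4).
Normalizing by 5+3+4 = 12 gives (5/12, 1/4, 1/3).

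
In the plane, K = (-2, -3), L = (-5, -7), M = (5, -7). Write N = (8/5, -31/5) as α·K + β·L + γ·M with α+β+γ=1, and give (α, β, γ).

Signed area of the reference triangle: [KLM] = ½·((-2)·(-7−(-7)) + (-5)·(-7−(-3)) + 5·(-3−(-7))) = ½·(0 + 20 + 20) = 20.
[NLM] = ½·((8/5)·(-7−(-7)) + (-5)·(-7−(-31/5)) + 5·(-31/5−(-7))) = ½·(0 + 4 + 4) = 4, so the K-coordinate is 4/20 = 1/5.
[KNM] = ½·((-2)·(-31/5−(-7)) + (8/5)·(-7−(-3)) + 5·(-3−(-31/5))) = ½·(-8/5 − 32/5 + 16) = 4, so the L-coordinate is 1/5.
[KLN] = ½·((-2)·(-7−(-31/5)) + (-5)·(-31/5−(-3)) + (8/5)·(-3−(-7))) = ½·(8/5 + 16 + 32/5) = 12, so the M-coordinate is 3/5.

(1/5, 1/5, 3/5)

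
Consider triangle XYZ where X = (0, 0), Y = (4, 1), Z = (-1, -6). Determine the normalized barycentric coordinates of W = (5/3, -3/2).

Signed area of the reference triangle: [XYZ] = ½·(0·(1−(-6)) + 4·(-6−0) + (-1)·(0−1)) = ½·(0 − 24 + 1) = -23/2.
[WYZ] = ½·((5/3)·(1−(-6)) + 4·(-6−(-3/2)) + (-1)·(-3/2−1)) = ½·(35/3 − 18 + 5/2) = -23/12, so the X-coordinate is (-23/12)/(-23/2) = 1/6.
[XWZ] = ½·(0·(-3/2−(-6)) + (5/3)·(-6−0) + (-1)·(0−(-3/2))) = ½·(0 − 10 − 3/2) = -23/4, so the Y-coordinate is 1/2.
[XYW] = ½·(0·(1−(-3/2)) + 4·(-3/2−0) + (5/3)·(0−1)) = ½·(0 − 6 − 5/3) = -23/6, so the Z-coordinate is 1/3.
Check: 1/6 + 1/2 + 1/3 = 1.

(1/6, 1/2, 1/3)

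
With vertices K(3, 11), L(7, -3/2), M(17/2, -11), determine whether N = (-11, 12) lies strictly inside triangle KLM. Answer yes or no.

no

Barycentric coordinates of N: (603/77, -110/7, 684/77).
The three coordinates are positive, negative, positive; a point is interior exactly when all three are positive.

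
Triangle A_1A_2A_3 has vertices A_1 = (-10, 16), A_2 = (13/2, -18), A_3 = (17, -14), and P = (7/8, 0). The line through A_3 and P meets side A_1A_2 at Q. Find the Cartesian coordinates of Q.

(-9/2, 14/3)

Barycentric coordinates of P with respect to A_1A_2A_3: (1/2, 1/4, 1/4).
On side A_1A_2 the A_3-coordinate is zero; dropping P's A_3-weight 1/4 and renormalizing the remaining 1/2 : 1/4 gives weights 2/3, 1/3 on A_1, A_2.
Q = (2/3)·(-10, 16) + (1/3)·(13/2, -18) = (-9/2, 14/3).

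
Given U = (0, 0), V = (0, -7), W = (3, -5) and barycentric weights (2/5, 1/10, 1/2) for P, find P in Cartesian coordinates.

P = (2/5)·U + (1/10)·V + (1/2)·W.
x-coordinate: (2/5)·0 + (1/10)·0 + (1/2)·3 = 3/2.
y-coordinate: (2/5)·0 + (1/10)·(-7) + (1/2)·(-5) = -16/5.

(3/2, -16/5)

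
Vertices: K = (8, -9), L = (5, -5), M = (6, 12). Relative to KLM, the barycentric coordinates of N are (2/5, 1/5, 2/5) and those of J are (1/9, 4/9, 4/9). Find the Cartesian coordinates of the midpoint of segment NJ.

(557/90, 52/45)

Barycentric coordinates of the midpoint are the average: (23/90, 29/90, 19/45).
Converting: (23/90)·K + (29/90)·L + (19/45)·M = (557/90, 52/45).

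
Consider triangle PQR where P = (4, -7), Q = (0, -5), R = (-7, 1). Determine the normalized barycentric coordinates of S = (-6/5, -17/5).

(2/5, 1/5, 2/5)

Signed area of the reference triangle: [PQR] = ½·(4·(-5−1) + 0·(1−(-7)) + (-7)·(-7−(-5))) = ½·(-24 + 0 + 14) = -5.
[SQR] = ½·((-6/5)·(-5−1) + 0·(1−(-17/5)) + (-7)·(-17/5−(-5))) = ½·(36/5 + 0 − 56/5) = -2, so the P-coordinate is (-2)/(-5) = 2/5.
[PSR] = ½·(4·(-17/5−1) + (-6/5)·(1−(-7)) + (-7)·(-7−(-17/5))) = ½·(-88/5 − 48/5 + 126/5) = -1, so the Q-coordinate is 1/5.
[PQS] = ½·(4·(-5−(-17/5)) + 0·(-17/5−(-7)) + (-6/5)·(-7−(-5))) = ½·(-32/5 + 0 + 12/5) = -2, so the R-coordinate is 2/5.
Check: 2/5 + 1/5 + 2/5 = 1.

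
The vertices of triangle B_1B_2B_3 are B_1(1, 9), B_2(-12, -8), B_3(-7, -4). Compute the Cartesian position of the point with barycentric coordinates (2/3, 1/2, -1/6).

M = (2/3)·B_1 + (1/2)·B_2 + (-1/6)·B_3.
x-coordinate: (2/3)·1 + (1/2)·(-12) + (-1/6)·(-7) = -25/6.
y-coordinate: (2/3)·9 + (1/2)·(-8) + (-1/6)·(-4) = 8/3.

(-25/6, 8/3)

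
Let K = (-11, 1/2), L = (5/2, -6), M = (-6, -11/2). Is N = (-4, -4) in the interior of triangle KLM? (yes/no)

Barycentric coordinates of N: (55/194, 39/97, 61/194).
The three coordinates are positive, positive, positive; a point is interior exactly when all three are positive.

yes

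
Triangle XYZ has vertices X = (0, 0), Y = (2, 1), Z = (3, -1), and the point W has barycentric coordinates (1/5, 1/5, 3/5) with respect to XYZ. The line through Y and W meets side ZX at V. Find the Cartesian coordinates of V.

(9/4, -3/4)

Line YW meets ZX where the Y-coordinate vanishes; zeroing W's Y-weight and renormalizing leaves Z, X-weights 3/5 : 1/5 → (3/4, 1/4).
So V = (3/4)·Z + (1/4)·X = (9/4, -3/4).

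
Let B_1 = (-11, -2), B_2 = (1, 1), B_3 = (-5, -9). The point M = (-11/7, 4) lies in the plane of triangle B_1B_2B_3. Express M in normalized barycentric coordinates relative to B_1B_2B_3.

(3/7, 1, -3/7)

Signed area of the reference triangle: [B_1B_2B_3] = ½·((-11)·(1−(-9)) + 1·(-9−(-2)) + (-5)·(-2−1)) = ½·(-110 − 7 + 15) = -51.
[MB_2B_3] = ½·((-11/7)·(1−(-9)) + 1·(-9−4) + (-5)·(4−1)) = ½·(-110/7 − 13 − 15) = -153/7, so the B_1-coordinate is (-153/7)/(-51) = 3/7.
[B_1MB_3] = ½·((-11)·(4−(-9)) + (-11/7)·(-9−(-2)) + (-5)·(-2−4)) = ½·(-143 + 11 + 30) = -51, so the B_2-coordinate is 1.
[B_1B_2M] = ½·((-11)·(1−4) + 1·(4−(-2)) + (-11/7)·(-2−1)) = ½·(33 + 6 + 33/7) = 153/7, so the B_3-coordinate is -3/7.
Check: 3/7 + 1 − 3/7 = 1.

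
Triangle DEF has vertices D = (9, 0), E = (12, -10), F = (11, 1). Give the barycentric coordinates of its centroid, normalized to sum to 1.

(1/3, 1/3, 1/3)

The centroid is the average of the vertices, so each weight is 1/3.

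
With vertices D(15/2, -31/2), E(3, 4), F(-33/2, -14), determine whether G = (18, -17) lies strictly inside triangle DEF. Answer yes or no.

Barycentric coordinates of G: (302/205, -9/205, -88/205).
The three coordinates are positive, negative, negative; a point is interior exactly when all three are positive.

no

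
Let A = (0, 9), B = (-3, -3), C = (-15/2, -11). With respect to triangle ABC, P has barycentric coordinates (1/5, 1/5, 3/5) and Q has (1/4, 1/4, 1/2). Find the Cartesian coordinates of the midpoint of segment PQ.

(-24/5, -47/10)

Barycentric coordinates of the midpoint are the average: (9/40, 9/40, 11/20).
Converting: (9/40)·A + (9/40)·B + (11/20)·C = (-24/5, -47/10).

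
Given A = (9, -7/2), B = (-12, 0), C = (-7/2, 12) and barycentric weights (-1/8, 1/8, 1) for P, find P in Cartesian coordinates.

P = (-1/8)·A + (1/8)·B + 1·C.
x-coordinate: (-1/8)·9 + (1/8)·(-12) + 1·(-7/2) = -49/8.
y-coordinate: (-1/8)·(-7/2) + (1/8)·0 + 1·12 = 199/16.

(-49/8, 199/16)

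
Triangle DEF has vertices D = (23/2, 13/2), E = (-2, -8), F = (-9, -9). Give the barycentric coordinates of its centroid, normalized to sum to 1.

(1/3, 1/3, 1/3)

The centroid is the average of the vertices, so each weight is 1/3.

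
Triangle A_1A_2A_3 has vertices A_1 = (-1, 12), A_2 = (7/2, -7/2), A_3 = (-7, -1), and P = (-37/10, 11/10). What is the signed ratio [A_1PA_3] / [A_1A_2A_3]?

1/5

[A_1A_2A_3] = ½·((-1)·(-7/2−(-1)) + (7/2)·(-1−12) + (-7)·(12−(-7/2))) = ½·(5/2 − 91/2 − 217/2) = -303/4.
[A_1PA_3] = ½·((-1)·(11/10−(-1)) + (-37/10)·(-1−12) + (-7)·(12−(11/10))) = ½·(-21/10 + 481/10 − 763/10) = -303/20, so the ratio is (-303/20)/(-303/4) = 1/5.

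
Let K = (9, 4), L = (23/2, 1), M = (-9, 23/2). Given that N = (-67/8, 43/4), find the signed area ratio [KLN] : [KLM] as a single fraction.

[KLM] = ½·(9·(1−(23/2)) + (23/2)·(23/2−4) + (-9)·(4−1)) = ½·(-189/2 + 345/4 − 27) = -141/8.
[KLN] = ½·(9·(1−(43/4)) + (23/2)·(43/4−4) + (-67/8)·(4−1)) = ½·(-351/4 + 621/8 − 201/8) = -141/8, so the ratio is (-141/8)/(-141/8) = 1.

1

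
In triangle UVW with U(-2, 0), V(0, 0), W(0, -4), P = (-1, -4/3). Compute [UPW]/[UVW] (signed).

[UVW] = ½·((-2)·(0−(-4)) + 0·(-4−0) + 0·(0−0)) = ½·(-8 + 0 + 0) = -4.
[UPW] = ½·((-2)·(-4/3−(-4)) + (-1)·(-4−0) + 0·(0−(-4/3))) = ½·(-16/3 + 4 + 0) = -2/3, so the ratio is (-2/3)/(-4) = 1/6.

1/6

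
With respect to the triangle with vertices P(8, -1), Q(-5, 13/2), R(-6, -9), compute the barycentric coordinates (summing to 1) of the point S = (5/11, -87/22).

(5/11, 1/11, 5/11)

Signed area of the reference triangle: [PQR] = ½·(8·(13/2−(-9)) + (-5)·(-9−(-1)) + (-6)·(-1−(13/2))) = ½·(124 + 40 + 45) = 209/2.
[SQR] = ½·((5/11)·(13/2−(-9)) + (-5)·(-9−(-87/22)) + (-6)·(-87/22−(13/2))) = ½·(155/22 + 555/22 + 690/11) = 95/2, so the P-coordinate is (95/2)/(209/2) = 5/11.
[PSR] = ½·(8·(-87/22−(-9)) + (5/11)·(-9−(-1)) + (-6)·(-1−(-87/22))) = ½·(444/11 − 40/11 − 195/11) = 19/2, so the Q-coordinate is 1/11.
[PQS] = ½·(8·(13/2−(-87/22)) + (-5)·(-87/22−(-1)) + (5/11)·(-1−(13/2))) = ½·(920/11 + 325/22 − 75/22) = 95/2, so the R-coordinate is 5/11.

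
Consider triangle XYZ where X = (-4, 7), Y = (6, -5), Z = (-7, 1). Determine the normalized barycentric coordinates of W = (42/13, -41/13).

(1/13, 10/13, 2/13)

Signed area of the reference triangle: [XYZ] = ½·((-4)·(-5−1) + 6·(1−7) + (-7)·(7−(-5))) = ½·(24 − 36 − 84) = -48.
[WYZ] = ½·((42/13)·(-5−1) + 6·(1−(-41/13)) + (-7)·(-41/13−(-5))) = ½·(-252/13 + 324/13 − 168/13) = -48/13, so the X-coordinate is (-48/13)/(-48) = 1/13.
[XWZ] = ½·((-4)·(-41/13−1) + (42/13)·(1−7) + (-7)·(7−(-41/13))) = ½·(216/13 − 252/13 − 924/13) = -480/13, so the Y-coordinate is 10/13.
[XYW] = ½·((-4)·(-5−(-41/13)) + 6·(-41/13−7) + (42/13)·(7−(-5))) = ½·(96/13 − 792/13 + 504/13) = -96/13, so the Z-coordinate is 2/13.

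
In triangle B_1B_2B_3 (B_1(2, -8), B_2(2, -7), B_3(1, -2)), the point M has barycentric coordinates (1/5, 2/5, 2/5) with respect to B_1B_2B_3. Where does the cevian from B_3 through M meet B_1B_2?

(2, -22/3)

Line B_3M meets B_1B_2 where the B_3-coordinate vanishes; zeroing M's B_3-weight and renormalizing leaves B_1, B_2-weights 1/5 : 2/5 → (1/3, 2/3).
So N = (1/3)·B_1 + (2/3)·B_2 = (2, -22/3).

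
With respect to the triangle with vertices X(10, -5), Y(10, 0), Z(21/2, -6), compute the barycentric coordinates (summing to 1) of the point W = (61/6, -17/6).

Signed area of the reference triangle: [XYZ] = ½·(10·(0−(-6)) + 10·(-6−(-5)) + (21/2)·(-5−0)) = ½·(60 − 10 − 105/2) = -5/4.
[WYZ] = ½·((61/6)·(0−(-6)) + 10·(-6−(-17/6)) + (21/2)·(-17/6−0)) = ½·(61 − 95/3 − 119/4) = -5/24, so the X-coordinate is (-5/24)/(-5/4) = 1/6.
[XWZ] = ½·(10·(-17/6−(-6)) + (61/6)·(-6−(-5)) + (21/2)·(-5−(-17/6))) = ½·(95/3 − 61/6 − 91/4) = -5/8, so the Y-coordinate is 1/2.
[XYW] = ½·(10·(0−(-17/6)) + 10·(-17/6−(-5)) + (61/6)·(-5−0)) = ½·(85/3 + 65/3 − 305/6) = -5/12, so the Z-coordinate is 1/3.

(1/6, 1/2, 1/3)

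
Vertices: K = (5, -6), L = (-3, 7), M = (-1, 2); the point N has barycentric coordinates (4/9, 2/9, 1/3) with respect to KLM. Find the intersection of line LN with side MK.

Line LN meets MK where the L-coordinate vanishes; zeroing N's L-weight and renormalizing leaves M, K-weights 1/3 : 4/9 → (3/7, 4/7).
So J = (3/7)·M + (4/7)·K = (17/7, -18/7).

(17/7, -18/7)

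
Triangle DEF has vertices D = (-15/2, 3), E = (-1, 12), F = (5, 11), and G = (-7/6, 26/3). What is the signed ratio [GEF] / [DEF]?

1/3

[DEF] = ½·((-15/2)·(12−11) + (-1)·(11−3) + 5·(3−12)) = ½·(-15/2 − 8 − 45) = -121/4.
[GEF] = ½·((-7/6)·(12−11) + (-1)·(11−(26/3)) + 5·(26/3−12)) = ½·(-7/6 − 7/3 − 50/3) = -121/12, so the ratio is (-121/12)/(-121/4) = 1/3.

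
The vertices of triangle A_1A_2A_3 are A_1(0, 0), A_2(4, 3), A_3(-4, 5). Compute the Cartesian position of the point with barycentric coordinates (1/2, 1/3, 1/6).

P = (1/2)·A_1 + (1/3)·A_2 + (1/6)·A_3.
x-coordinate: (1/2)·0 + (1/3)·4 + (1/6)·(-4) = 2/3.
y-coordinate: (1/2)·0 + (1/3)·3 + (1/6)·5 = 11/6.

(2/3, 11/6)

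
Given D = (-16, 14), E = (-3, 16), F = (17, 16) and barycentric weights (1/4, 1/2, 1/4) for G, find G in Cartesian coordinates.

G = (1/4)·D + (1/2)·E + (1/4)·F.
x-coordinate: (1/4)·(-16) + (1/2)·(-3) + (1/4)·17 = -5/4.
y-coordinate: (1/4)·14 + (1/2)·16 + (1/4)·16 = 31/2.

(-5/4, 31/2)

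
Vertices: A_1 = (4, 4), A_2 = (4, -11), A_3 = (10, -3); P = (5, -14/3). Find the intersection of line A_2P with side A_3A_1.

Barycentric coordinates of P with respect to A_1A_2A_3: (1/3, 1/2, 1/6).
On side A_3A_1 the A_2-coordinate is zero; dropping P's A_2-weight 1/2 and renormalizing the remaining 1/6 : 1/3 gives weights 1/3, 2/3 on A_3, A_1.
Q = (1/3)·(10, -3) + (2/3)·(4, 4) = (6, 5/3).

(6, 5/3)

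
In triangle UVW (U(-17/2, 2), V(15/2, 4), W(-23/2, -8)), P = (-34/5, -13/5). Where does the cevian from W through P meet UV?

(-21/10, 14/5)

Barycentric coordinates of P with respect to UVW: (3/10, 1/5, 1/2).
On side UV the W-coordinate is zero; dropping P's W-weight 1/2 and renormalizing the remaining 3/10 : 1/5 gives weights 3/5, 2/5 on U, V.
Q = (3/5)·(-17/2, 2) + (2/5)·(15/2, 4) = (-21/10, 14/5).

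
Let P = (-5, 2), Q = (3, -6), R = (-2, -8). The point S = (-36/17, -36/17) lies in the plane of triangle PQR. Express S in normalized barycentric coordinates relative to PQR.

Signed area of the reference triangle: [PQR] = ½·((-5)·(-6−(-8)) + 3·(-8−2) + (-2)·(2−(-6))) = ½·(-10 − 30 − 16) = -28.
[SQR] = ½·((-36/17)·(-6−(-8)) + 3·(-8−(-36/17)) + (-2)·(-36/17−(-6))) = ½·(-72/17 − 300/17 − 132/17) = -252/17, so the P-coordinate is (-252/17)/(-28) = 9/17.
[PSR] = ½·((-5)·(-36/17−(-8)) + (-36/17)·(-8−2) + (-2)·(2−(-36/17))) = ½·(-500/17 + 360/17 − 140/17) = -140/17, so the Q-coordinate is 5/17.
[PQS] = ½·((-5)·(-6−(-36/17)) + 3·(-36/17−2) + (-36/17)·(2−(-6))) = ½·(330/17 − 210/17 − 288/17) = -84/17, so the R-coordinate is 3/17.
Check: 9/17 + 5/17 + 3/17 = 1.

(9/17, 5/17, 3/17)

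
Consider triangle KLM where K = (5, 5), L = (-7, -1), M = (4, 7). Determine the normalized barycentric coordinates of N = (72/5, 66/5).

Signed area of the reference triangle: [KLM] = ½·(5·(-1−7) + (-7)·(7−5) + 4·(5−(-1))) = ½·(-40 − 14 + 24) = -15.
[NLM] = ½·((72/5)·(-1−7) + (-7)·(7−(66/5)) + 4·(66/5−(-1))) = ½·(-576/5 + 217/5 + 284/5) = -15/2, so the K-coordinate is (-15/2)/(-15) = 1/2.
[KNM] = ½·(5·(66/5−7) + (72/5)·(7−5) + 4·(5−(66/5))) = ½·(31 + 144/5 − 164/5) = 27/2, so the L-coordinate is -9/10.
[KLN] = ½·(5·(-1−(66/5)) + (-7)·(66/5−5) + (72/5)·(5−(-1))) = ½·(-71 − 287/5 + 432/5) = -21, so the M-coordinate is 7/5.
Check: 1/2 − 9/10 + 7/5 = 1.

(1/2, -9/10, 7/5)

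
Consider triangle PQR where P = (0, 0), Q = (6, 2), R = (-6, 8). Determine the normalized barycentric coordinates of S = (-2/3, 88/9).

Signed area of the reference triangle: [PQR] = ½·(0·(2−8) + 6·(8−0) + (-6)·(0−2)) = ½·(0 + 48 + 12) = 30.
[SQR] = ½·((-2/3)·(2−8) + 6·(8−(88/9)) + (-6)·(88/9−2)) = ½·(4 − 32/3 − 140/3) = -80/3, so the P-coordinate is (-80/3)/30 = -8/9.
[PSR] = ½·(0·(88/9−8) + (-2/3)·(8−0) + (-6)·(0−(88/9))) = ½·(0 − 16/3 + 176/3) = 80/3, so the Q-coordinate is 8/9.
[PQS] = ½·(0·(2−(88/9)) + 6·(88/9−0) + (-2/3)·(0−2)) = ½·(0 + 176/3 + 4/3) = 30, so the R-coordinate is 1.
Check: -8/9 + 8/9 + 1 = 1.

(-8/9, 8/9, 1)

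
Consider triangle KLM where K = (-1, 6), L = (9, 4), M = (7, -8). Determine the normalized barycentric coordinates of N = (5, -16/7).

Signed area of the reference triangle: [KLM] = ½·((-1)·(4−(-8)) + 9·(-8−6) + 7·(6−4)) = ½·(-12 − 126 + 14) = -62.
[NLM] = ½·(5·(4−(-8)) + 9·(-8−(-16/7)) + 7·(-16/7−4)) = ½·(60 − 360/7 − 44) = -124/7, so the K-coordinate is (-124/7)/(-62) = 2/7.
[KNM] = ½·((-1)·(-16/7−(-8)) + 5·(-8−6) + 7·(6−(-16/7))) = ½·(-40/7 − 70 + 58) = -62/7, so the L-coordinate is 1/7.
[KLN] = ½·((-1)·(4−(-16/7)) + 9·(-16/7−6) + 5·(6−4)) = ½·(-44/7 − 522/7 + 10) = -248/7, so the M-coordinate is 4/7.

(2/7, 1/7, 4/7)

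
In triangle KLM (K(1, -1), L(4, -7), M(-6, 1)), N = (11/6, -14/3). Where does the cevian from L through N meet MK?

Barycentric coordinates of N with respect to KLM: (1/6, 2/3, 1/6).
On side MK the L-coordinate is zero; dropping N's L-weight 2/3 and renormalizing the remaining 1/6 : 1/6 gives weights 1/2, 1/2 on M, K.
J = (1/2)·(-6, 1) + (1/2)·(1, -1) = (-5/2, 0).

(-5/2, 0)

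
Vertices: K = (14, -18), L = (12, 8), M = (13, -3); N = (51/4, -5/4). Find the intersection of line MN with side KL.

(38/3, -2/3)

Barycentric coordinates of N with respect to KLM: (1/4, 1/2, 1/4).
On side KL the M-coordinate is zero; dropping N's M-weight 1/4 and renormalizing the remaining 1/4 : 1/2 gives weights 1/3, 2/3 on K, L.
J = (1/3)·(14, -18) + (2/3)·(12, 8) = (38/3, -2/3).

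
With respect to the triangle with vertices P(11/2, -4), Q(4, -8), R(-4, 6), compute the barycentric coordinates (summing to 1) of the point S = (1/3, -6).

Signed area of the reference triangle: [PQR] = ½·((11/2)·(-8−6) + 4·(6−(-4)) + (-4)·(-4−(-8))) = ½·(-77 + 40 − 16) = -53/2.
[SQR] = ½·((1/3)·(-8−6) + 4·(6−(-6)) + (-4)·(-6−(-8))) = ½·(-14/3 + 48 − 8) = 53/3, so the P-coordinate is (53/3)/(-53/2) = -2/3.
[PSR] = ½·((11/2)·(-6−6) + (1/3)·(6−(-4)) + (-4)·(-4−(-6))) = ½·(-66 + 10/3 − 8) = -106/3, so the Q-coordinate is 4/3.
[PQS] = ½·((11/2)·(-8−(-6)) + 4·(-6−(-4)) + (1/3)·(-4−(-8))) = ½·(-11 − 8 + 4/3) = -53/6, so the R-coordinate is 1/3.

(-2/3, 4/3, 1/3)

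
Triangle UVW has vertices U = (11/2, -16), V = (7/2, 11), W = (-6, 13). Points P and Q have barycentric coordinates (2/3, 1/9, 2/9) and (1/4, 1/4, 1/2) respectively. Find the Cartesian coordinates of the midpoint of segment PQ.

(71/72, -47/72)

Barycentric coordinates of the midpoint are the average: (11/24, 13/72, 13/36).
Converting: (11/24)·U + (13/72)·V + (13/36)·W = (71/72, -47/72).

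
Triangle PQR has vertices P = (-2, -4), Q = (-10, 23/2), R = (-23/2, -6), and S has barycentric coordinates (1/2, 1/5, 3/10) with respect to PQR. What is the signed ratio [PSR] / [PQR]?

1/5

The signed ratio [PSR]/[PQR] equals the barycentric coordinate of S at vertex Q, which is 1/5.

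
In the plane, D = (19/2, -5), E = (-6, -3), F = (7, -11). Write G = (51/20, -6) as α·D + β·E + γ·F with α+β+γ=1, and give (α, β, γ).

(3/10, 2/5, 3/10)

Signed area of the reference triangle: [DEF] = ½·((19/2)·(-3−(-11)) + (-6)·(-11−(-5)) + 7·(-5−(-3))) = ½·(76 + 36 − 14) = 49.
[GEF] = ½·((51/20)·(-3−(-11)) + (-6)·(-11−(-6)) + 7·(-6−(-3))) = ½·(102/5 + 30 − 21) = 147/10, so the D-coordinate is (147/10)/49 = 3/10.
[DGF] = ½·((19/2)·(-6−(-11)) + (51/20)·(-11−(-5)) + 7·(-5−(-6))) = ½·(95/2 − 153/10 + 7) = 98/5, so the E-coordinate is 2/5.
[DEG] = ½·((19/2)·(-3−(-6)) + (-6)·(-6−(-5)) + (51/20)·(-5−(-3))) = ½·(57/2 + 6 − 51/10) = 147/10, so the F-coordinate is 3/10.
Check: 3/10 + 2/5 + 3/10 = 1.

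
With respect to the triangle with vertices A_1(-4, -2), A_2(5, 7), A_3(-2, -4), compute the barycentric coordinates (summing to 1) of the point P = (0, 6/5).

Signed area of the reference triangle: [A_1A_2A_3] = ½·((-4)·(7−(-4)) + 5·(-4−(-2)) + (-2)·(-2−7)) = ½·(-44 − 10 + 18) = -18.
[PA_2A_3] = ½·(0·(7−(-4)) + 5·(-4−(6/5)) + (-2)·(6/5−7)) = ½·(0 − 26 + 58/5) = -36/5, so the A_1-coordinate is (-36/5)/(-18) = 2/5.
[A_1PA_3] = ½·((-4)·(6/5−(-4)) + 0·(-4−(-2)) + (-2)·(-2−(6/5))) = ½·(-104/5 + 0 + 32/5) = -36/5, so the A_2-coordinate is 2/5.
[A_1A_2P] = ½·((-4)·(7−(6/5)) + 5·(6/5−(-2)) + 0·(-2−7)) = ½·(-116/5 + 16 + 0) = -18/5, so the A_3-coordinate is 1/5.
Check: 2/5 + 2/5 + 1/5 = 1.

(2/5, 2/5, 1/5)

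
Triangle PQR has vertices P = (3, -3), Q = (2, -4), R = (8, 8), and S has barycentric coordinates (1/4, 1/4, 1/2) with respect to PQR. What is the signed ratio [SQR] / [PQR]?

1/4

The signed ratio [SQR]/[PQR] equals the barycentric coordinate of S at vertex P, which is 1/4.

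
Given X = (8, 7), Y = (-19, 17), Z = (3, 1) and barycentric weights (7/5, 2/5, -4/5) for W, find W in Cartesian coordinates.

(6/5, 79/5)

W = (7/5)·X + (2/5)·Y + (-4/5)·Z.
x-coordinate: (7/5)·8 + (2/5)·(-19) + (-4/5)·3 = 6/5.
y-coordinate: (7/5)·7 + (2/5)·17 + (-4/5)·1 = 79/5.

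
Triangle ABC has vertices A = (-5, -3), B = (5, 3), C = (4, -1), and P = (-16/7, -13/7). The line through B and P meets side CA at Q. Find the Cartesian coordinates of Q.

Barycentric coordinates of P with respect to ABC: (5/7, 1/7, 1/7).
On side CA the B-coordinate is zero; dropping P's B-weight 1/7 and renormalizing the remaining 1/7 : 5/7 gives weights 1/6, 5/6 on C, A.
Q = (1/6)·(4, -1) + (5/6)·(-5, -3) = (-7/2, -8/3).

(-7/2, -8/3)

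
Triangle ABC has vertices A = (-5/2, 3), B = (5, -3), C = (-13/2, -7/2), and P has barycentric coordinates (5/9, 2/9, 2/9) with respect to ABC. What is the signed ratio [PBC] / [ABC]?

The signed ratio [PBC]/[ABC] equals the barycentric coordinate of P at vertex A, which is 5/9.

5/9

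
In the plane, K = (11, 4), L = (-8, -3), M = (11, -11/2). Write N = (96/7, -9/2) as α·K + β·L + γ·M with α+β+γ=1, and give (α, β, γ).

Signed area of the reference triangle: [KLM] = ½·(11·(-3−(-11/2)) + (-8)·(-11/2−4) + 11·(4−(-3))) = ½·(55/2 + 76 + 77) = 361/4.
[NLM] = ½·((96/7)·(-3−(-11/2)) + (-8)·(-11/2−(-9/2)) + 11·(-9/2−(-3))) = ½·(240/7 + 8 − 33/2) = 361/28, so the K-coordinate is (361/28)/(361/4) = 1/7.
[KNM] = ½·(11·(-9/2−(-11/2)) + (96/7)·(-11/2−4) + 11·(4−(-9/2))) = ½·(11 − 912/7 + 187/2) = -361/28, so the L-coordinate is -1/7.
[KLN] = ½·(11·(-3−(-9/2)) + (-8)·(-9/2−4) + (96/7)·(4−(-3))) = ½·(33/2 + 68 + 96) = 361/4, so the M-coordinate is 1.

(1/7, -1/7, 1)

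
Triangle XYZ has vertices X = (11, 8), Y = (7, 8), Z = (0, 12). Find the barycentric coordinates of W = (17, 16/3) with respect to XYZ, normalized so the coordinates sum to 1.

(4/3, 1/3, -2/3)

Signed area of the reference triangle: [XYZ] = ½·(11·(8−12) + 7·(12−8) + 0·(8−8)) = ½·(-44 + 28 + 0) = -8.
[WYZ] = ½·(17·(8−12) + 7·(12−(16/3)) + 0·(16/3−8)) = ½·(-68 + 140/3 + 0) = -32/3, so the X-coordinate is (-32/3)/(-8) = 4/3.
[XWZ] = ½·(11·(16/3−12) + 17·(12−8) + 0·(8−(16/3))) = ½·(-220/3 + 68 + 0) = -8/3, so the Y-coordinate is 1/3.
[XYW] = ½·(11·(8−(16/3)) + 7·(16/3−8) + 17·(8−8)) = ½·(88/3 − 56/3 + 0) = 16/3, so the Z-coordinate is -2/3.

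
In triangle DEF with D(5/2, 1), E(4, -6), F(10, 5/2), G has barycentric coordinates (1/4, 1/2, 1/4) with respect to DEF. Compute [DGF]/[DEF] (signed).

The signed ratio [DGF]/[DEF] equals the barycentric coordinate of G at vertex E, which is 1/2.

1/2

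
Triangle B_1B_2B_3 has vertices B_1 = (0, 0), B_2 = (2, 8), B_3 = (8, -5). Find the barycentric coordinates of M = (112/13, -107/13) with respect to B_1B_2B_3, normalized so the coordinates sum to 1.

(2/13, -4/13, 15/13)

Signed area of the reference triangle: [B_1B_2B_3] = ½·(0·(8−(-5)) + 2·(-5−0) + 8·(0−8)) = ½·(0 − 10 − 64) = -37.
[MB_2B_3] = ½·((112/13)·(8−(-5)) + 2·(-5−(-107/13)) + 8·(-107/13−8)) = ½·(112 + 84/13 − 1688/13) = -74/13, so the B_1-coordinate is (-74/13)/(-37) = 2/13.
[B_1MB_3] = ½·(0·(-107/13−(-5)) + (112/13)·(-5−0) + 8·(0−(-107/13))) = ½·(0 − 560/13 + 856/13) = 148/13, so the B_2-coordinate is -4/13.
[B_1B_2M] = ½·(0·(8−(-107/13)) + 2·(-107/13−0) + (112/13)·(0−8)) = ½·(0 − 214/13 − 896/13) = -555/13, so the B_3-coordinate is 15/13.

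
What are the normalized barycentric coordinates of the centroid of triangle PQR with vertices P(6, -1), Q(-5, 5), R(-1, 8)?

The centroid is the average of the vertices, so each weight is 1/3.

(1/3, 1/3, 1/3)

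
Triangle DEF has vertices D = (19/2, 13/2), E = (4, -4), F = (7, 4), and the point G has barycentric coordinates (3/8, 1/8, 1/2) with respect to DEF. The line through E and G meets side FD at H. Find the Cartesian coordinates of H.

Line EG meets FD where the E-coordinate vanishes; zeroing G's E-weight and renormalizing leaves F, D-weights 1/2 : 3/8 → (4/7, 3/7).
So H = (4/7)·F + (3/7)·D = (113/14, 71/14).

(113/14, 71/14)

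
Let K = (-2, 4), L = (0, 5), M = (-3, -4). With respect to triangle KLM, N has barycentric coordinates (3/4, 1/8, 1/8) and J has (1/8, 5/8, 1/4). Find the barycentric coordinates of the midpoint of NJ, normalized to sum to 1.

Since both coordinate triples sum to 1, the midpoint's barycentrics are the componentwise average.
(3/4+1/8)/2 = 7/16; similarly 3/8 and 3/16.

(7/16, 3/8, 3/16)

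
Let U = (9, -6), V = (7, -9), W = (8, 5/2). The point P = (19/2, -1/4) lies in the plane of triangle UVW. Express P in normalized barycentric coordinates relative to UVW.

Signed area of the reference triangle: [UVW] = ½·(9·(-9−(5/2)) + 7·(5/2−(-6)) + 8·(-6−(-9))) = ½·(-207/2 + 119/2 + 24) = -10.
[PVW] = ½·((19/2)·(-9−(5/2)) + 7·(5/2−(-1/4)) + 8·(-1/4−(-9))) = ½·(-437/4 + 77/4 + 70) = -10, so the U-coordinate is (-10)/(-10) = 1.
[UPW] = ½·(9·(-1/4−(5/2)) + (19/2)·(5/2−(-6)) + 8·(-6−(-1/4))) = ½·(-99/4 + 323/4 − 46) = 5, so the V-coordinate is -1/2.
[UVP] = ½·(9·(-9−(-1/4)) + 7·(-1/4−(-6)) + (19/2)·(-6−(-9))) = ½·(-315/4 + 161/4 + 57/2) = -5, so the W-coordinate is 1/2.
Check: 1 − 1/2 + 1/2 = 1.

(1, -1/2, 1/2)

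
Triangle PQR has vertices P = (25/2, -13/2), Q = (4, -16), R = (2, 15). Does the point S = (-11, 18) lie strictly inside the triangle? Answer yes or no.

no

Barycentric coordinates of S: (-794/565, 496/565, 863/565).
The three coordinates are negative, positive, positive; a point is interior exactly when all three are positive.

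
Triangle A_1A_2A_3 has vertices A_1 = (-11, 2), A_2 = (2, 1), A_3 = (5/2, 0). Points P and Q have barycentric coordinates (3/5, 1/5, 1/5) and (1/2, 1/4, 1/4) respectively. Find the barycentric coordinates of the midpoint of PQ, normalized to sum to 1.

(11/20, 9/40, 9/40)

Since both coordinate triples sum to 1, the midpoint's barycentrics are the componentwise average.
(3/5+1/2)/2 = 11/20; similarly 9/40 and 9/40.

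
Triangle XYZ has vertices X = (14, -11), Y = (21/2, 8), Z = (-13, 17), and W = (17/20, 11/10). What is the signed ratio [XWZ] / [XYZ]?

-1/10

[XYZ] = ½·(14·(8−17) + (21/2)·(17−(-11)) + (-13)·(-11−8)) = ½·(-126 + 294 + 247) = 415/2.
[XWZ] = ½·(14·(11/10−17) + (17/20)·(17−(-11)) + (-13)·(-11−(11/10))) = ½·(-1113/5 + 119/5 + 1573/10) = -83/4, so the ratio is (-83/4)/(415/2) = -1/10.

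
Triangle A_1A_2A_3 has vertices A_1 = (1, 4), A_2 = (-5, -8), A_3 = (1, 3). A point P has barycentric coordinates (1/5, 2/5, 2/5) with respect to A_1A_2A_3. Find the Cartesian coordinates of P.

(-7/5, -6/5)

P = (1/5)·A_1 + (2/5)·A_2 + (2/5)·A_3.
x-coordinate: (1/5)·1 + (2/5)·(-5) + (2/5)·1 = -7/5.
y-coordinate: (1/5)·4 + (2/5)·(-8) + (2/5)·3 = -6/5.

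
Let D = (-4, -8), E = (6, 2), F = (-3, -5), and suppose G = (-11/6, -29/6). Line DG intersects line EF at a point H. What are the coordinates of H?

(-3/4, -13/4)

Barycentric coordinates of G with respect to DEF: (1/3, 1/6, 1/2).
On side EF the D-coordinate is zero; dropping G's D-weight 1/3 and renormalizing the remaining 1/6 : 1/2 gives weights 1/4, 3/4 on E, F.
H = (1/4)·(6, 2) + (3/4)·(-3, -5) = (-3/4, -13/4).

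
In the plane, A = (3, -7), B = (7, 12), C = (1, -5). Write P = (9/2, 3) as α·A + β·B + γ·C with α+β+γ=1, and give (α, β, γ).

(1/4, 1/2, 1/4)

Signed area of the reference triangle: [ABC] = ½·(3·(12−(-5)) + 7·(-5−(-7)) + 1·(-7−12)) = ½·(51 + 14 − 19) = 23.
[PBC] = ½·((9/2)·(12−(-5)) + 7·(-5−3) + 1·(3−12)) = ½·(153/2 − 56 − 9) = 23/4, so the A-coordinate is (23/4)/23 = 1/4.
[APC] = ½·(3·(3−(-5)) + (9/2)·(-5−(-7)) + 1·(-7−3)) = ½·(24 + 9 − 10) = 23/2, so the B-coordinate is 1/2.
[ABP] = ½·(3·(12−3) + 7·(3−(-7)) + (9/2)·(-7−12)) = ½·(27 + 70 − 171/2) = 23/4, so the C-coordinate is 1/4.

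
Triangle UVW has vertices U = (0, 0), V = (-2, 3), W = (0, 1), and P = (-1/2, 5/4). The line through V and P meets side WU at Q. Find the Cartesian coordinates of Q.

(0, 2/3)

Barycentric coordinates of P with respect to UVW: (1/4, 1/4, 1/2).
On side WU the V-coordinate is zero; dropping P's V-weight 1/4 and renormalizing the remaining 1/2 : 1/4 gives weights 2/3, 1/3 on W, U.
Q = (2/3)·(0, 1) + (1/3)·(0, 0) = (0, 2/3).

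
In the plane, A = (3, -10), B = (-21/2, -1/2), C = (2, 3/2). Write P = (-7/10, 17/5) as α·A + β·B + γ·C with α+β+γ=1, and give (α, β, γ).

(-1/5, 1/5, 1)

Signed area of the reference triangle: [ABC] = ½·(3·(-1/2−(3/2)) + (-21/2)·(3/2−(-10)) + 2·(-10−(-1/2))) = ½·(-6 − 483/4 − 19) = -583/8.
[PBC] = ½·((-7/10)·(-1/2−(3/2)) + (-21/2)·(3/2−(17/5)) + 2·(17/5−(-1/2))) = ½·(7/5 + 399/20 + 39/5) = 583/40, so the A-coordinate is (583/40)/(-583/8) = -1/5.
[APC] = ½·(3·(17/5−(3/2)) + (-7/10)·(3/2−(-10)) + 2·(-10−(17/5))) = ½·(57/10 − 161/20 − 134/5) = -583/40, so the B-coordinate is 1/5.
[ABP] = ½·(3·(-1/2−(17/5)) + (-21/2)·(17/5−(-10)) + (-7/10)·(-10−(-1/2))) = ½·(-117/10 − 1407/10 + 133/20) = -583/8, so the C-coordinate is 1.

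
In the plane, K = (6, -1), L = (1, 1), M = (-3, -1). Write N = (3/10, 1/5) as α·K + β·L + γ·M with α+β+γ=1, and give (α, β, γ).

(1/10, 3/5, 3/10)

Signed area of the reference triangle: [KLM] = ½·(6·(1−(-1)) + 1·(-1−(-1)) + (-3)·(-1−1)) = ½·(12 + 0 + 6) = 9.
[NLM] = ½·((3/10)·(1−(-1)) + 1·(-1−(1/5)) + (-3)·(1/5−1)) = ½·(3/5 − 6/5 + 12/5) = 9/10, so the K-coordinate is (9/10)/9 = 1/10.
[KNM] = ½·(6·(1/5−(-1)) + (3/10)·(-1−(-1)) + (-3)·(-1−(1/5))) = ½·(36/5 + 0 + 18/5) = 27/5, so the L-coordinate is 3/5.
[KLN] = ½·(6·(1−(1/5)) + 1·(1/5−(-1)) + (3/10)·(-1−1)) = ½·(24/5 + 6/5 − 3/5) = 27/10, so the M-coordinate is 3/10.
Check: 1/10 + 3/5 + 3/10 = 1.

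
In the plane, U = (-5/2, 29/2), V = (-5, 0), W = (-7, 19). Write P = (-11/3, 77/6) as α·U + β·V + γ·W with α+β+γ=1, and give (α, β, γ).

(2/3, 1/6, 1/6)

Signed area of the reference triangle: [UVW] = ½·((-5/2)·(0−19) + (-5)·(19−(29/2)) + (-7)·(29/2−0)) = ½·(95/2 − 45/2 − 203/2) = -153/4.
[PVW] = ½·((-11/3)·(0−19) + (-5)·(19−(77/6)) + (-7)·(77/6−0)) = ½·(209/3 − 185/6 − 539/6) = -51/2, so the U-coordinate is (-51/2)/(-153/4) = 2/3.
[UPW] = ½·((-5/2)·(77/6−19) + (-11/3)·(19−(29/2)) + (-7)·(29/2−(77/6))) = ½·(185/12 − 33/2 − 35/3) = -51/8, so the V-coordinate is 1/6.
[UVP] = ½·((-5/2)·(0−(77/6)) + (-5)·(77/6−(29/2)) + (-11/3)·(29/2−0)) = ½·(385/12 + 25/3 − 319/6) = -51/8, so the W-coordinate is 1/6.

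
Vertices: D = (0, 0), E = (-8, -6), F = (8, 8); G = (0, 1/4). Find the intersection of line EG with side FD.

Barycentric coordinates of G with respect to DEF: (3/4, 1/8, 1/8).
On side FD the E-coordinate is zero; dropping G's E-weight 1/8 and renormalizing the remaining 1/8 : 3/4 gives weights 1/7, 6/7 on F, D.
H = (1/7)·(8, 8) + (6/7)·(0, 0) = (8/7, 8/7).

(8/7, 8/7)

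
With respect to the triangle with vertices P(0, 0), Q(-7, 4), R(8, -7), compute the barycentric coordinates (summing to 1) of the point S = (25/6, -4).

Signed area of the reference triangle: [PQR] = ½·(0·(4−(-7)) + (-7)·(-7−0) + 8·(0−4)) = ½·(0 + 49 − 32) = 17/2.
[SQR] = ½·((25/6)·(4−(-7)) + (-7)·(-7−(-4)) + 8·(-4−4)) = ½·(275/6 + 21 − 64) = 17/12, so the P-coordinate is (17/12)/(17/2) = 1/6.
[PSR] = ½·(0·(-4−(-7)) + (25/6)·(-7−0) + 8·(0−(-4))) = ½·(0 − 175/6 + 32) = 17/12, so the Q-coordinate is 1/6.
[PQS] = ½·(0·(4−(-4)) + (-7)·(-4−0) + (25/6)·(0−4)) = ½·(0 + 28 − 50/3) = 17/3, so the R-coordinate is 2/3.
Check: 1/6 + 1/6 + 2/3 = 1.

(1/6, 1/6, 2/3)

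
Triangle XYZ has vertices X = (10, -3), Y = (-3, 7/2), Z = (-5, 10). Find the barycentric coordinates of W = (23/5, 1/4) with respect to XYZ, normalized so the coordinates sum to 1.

Signed area of the reference triangle: [XYZ] = ½·(10·(7/2−10) + (-3)·(10−(-3)) + (-5)·(-3−(7/2))) = ½·(-65 − 39 + 65/2) = -143/4.
[WYZ] = ½·((23/5)·(7/2−10) + (-3)·(10−(1/4)) + (-5)·(1/4−(7/2))) = ½·(-299/10 − 117/4 + 65/4) = -429/20, so the X-coordinate is (-429/20)/(-143/4) = 3/5.
[XWZ] = ½·(10·(1/4−10) + (23/5)·(10−(-3)) + (-5)·(-3−(1/4))) = ½·(-195/2 + 299/5 + 65/4) = -429/40, so the Y-coordinate is 3/10.
[XYW] = ½·(10·(7/2−(1/4)) + (-3)·(1/4−(-3)) + (23/5)·(-3−(7/2))) = ½·(65/2 − 39/4 − 299/10) = -143/40, so the Z-coordinate is 1/10.
Check: 3/5 + 3/10 + 1/10 = 1.

(3/5, 3/10, 1/10)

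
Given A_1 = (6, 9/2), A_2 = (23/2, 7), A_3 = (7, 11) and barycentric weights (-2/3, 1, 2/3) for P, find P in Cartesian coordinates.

P = (-2/3)·A_1 + 1·A_2 + (2/3)·A_3.
x-coordinate: (-2/3)·6 + 1·(23/2) + (2/3)·7 = 73/6.
y-coordinate: (-2/3)·(9/2) + 1·7 + (2/3)·11 = 34/3.

(73/6, 34/3)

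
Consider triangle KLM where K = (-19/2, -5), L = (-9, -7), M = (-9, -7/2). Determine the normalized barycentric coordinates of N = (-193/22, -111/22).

Signed area of the reference triangle: [KLM] = ½·((-19/2)·(-7−(-7/2)) + (-9)·(-7/2−(-5)) + (-9)·(-5−(-7))) = ½·(133/4 − 27/2 − 18) = 7/8.
[NLM] = ½·((-193/22)·(-7−(-7/2)) + (-9)·(-7/2−(-111/22)) + (-9)·(-111/22−(-7))) = ½·(1351/44 − 153/11 − 387/22) = -35/88, so the K-coordinate is (-35/88)/(7/8) = -5/11.
[KNM] = ½·((-19/2)·(-111/22−(-7/2)) + (-193/22)·(-7/2−(-5)) + (-9)·(-5−(-111/22))) = ½·(323/22 − 579/44 − 9/22) = 49/88, so the L-coordinate is 7/11.
[KLN] = ½·((-19/2)·(-7−(-111/22)) + (-9)·(-111/22−(-5)) + (-193/22)·(-5−(-7))) = ½·(817/44 + 9/22 − 193/11) = 63/88, so the M-coordinate is 9/11.

(-5/11, 7/11, 9/11)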